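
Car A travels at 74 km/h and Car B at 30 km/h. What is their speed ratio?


Ratio = 74:30
GCD = 2
Simplified = 37:15
Time ratio (same distance) = 15:37
Speed ratio = 37:15

37:15


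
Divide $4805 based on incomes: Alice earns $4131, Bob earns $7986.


Total income = 4131 + 7986 = $12117
Alice: $4805 × 4131/12117 = $1638.15
Bob: $4805 × 7986/12117 = $3166.85
= Alice: $1638.15, Bob: $3166.85

Alice: $1638.15, Bob: $3166.85


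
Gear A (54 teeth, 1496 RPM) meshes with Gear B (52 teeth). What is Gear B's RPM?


Gear ratio = 54:52 = 27:26
RPM_B = RPM_A × (teeth_A / teeth_B)
= 1496 × (54/52)
= 1553.5 RPM

1553.5 RPM


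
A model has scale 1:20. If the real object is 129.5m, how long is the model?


Model size = real / scale
= 129.5 / 20
= 6.4750 m

6.4750 m


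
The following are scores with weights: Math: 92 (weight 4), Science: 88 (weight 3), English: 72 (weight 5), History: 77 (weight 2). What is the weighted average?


Numerator = 92×4 + 88×3 + 72×5 + 77×2
= 368 + 264 + 360 + 154
= 1146
Total weight = 14
Weighted avg = 1146/14
= 81.86

81.86


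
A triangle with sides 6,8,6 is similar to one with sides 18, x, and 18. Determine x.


Scale factor = 18/6 = 3
Missing side = 8 × 3
= 24.0

24.0


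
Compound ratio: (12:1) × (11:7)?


Compound ratio = (12×11) : (1×7)
= 132:7
GCD = 1
= 132:7

132:7


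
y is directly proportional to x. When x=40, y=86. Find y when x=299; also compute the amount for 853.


Direct proportion: y/x = constant
k = 86/40 = 2.1500
y at x=299: k × 299 = 86 × 299 / 40 = 25714/40 = 642.85
y at x=853: k × 853 = 86 × 853 / 40 = 73358/40 = 1833.95
= 642.85 and 1833.95

642.85 and 1833.95


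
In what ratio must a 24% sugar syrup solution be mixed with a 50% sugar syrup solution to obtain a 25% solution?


Let x parts of 24% mix with y parts of 50%.
24x + 50y = 25(x + y)
24x + 50y = 25x + 25y
x(24 - 25) = y(25 - 50)
x/y = (50 - 25)/(25 - 24) = 25/1
Simplify: 25:1
= 25:1

25:1


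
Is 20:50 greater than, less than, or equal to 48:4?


20/50 = 0.4000
48/4 = 12.0000
0.4000 < 12.0000, so 20:50 is less
= less than

less than


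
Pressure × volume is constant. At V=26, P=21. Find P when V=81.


Inverse proportion: x × y = constant
k = 26 × 21 = 546
y₂ = k / 81 = 546 / 81
= 6.74

6.74


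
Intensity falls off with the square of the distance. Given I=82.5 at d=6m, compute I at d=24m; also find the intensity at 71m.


I₁d₁² = I₂d₂²
I at 24m = 82.5 × (6/24)² = 82.5 × 36/576 = 2970/576 ≈ 5.1563
I at 71m = 82.5 × (6/71)² = 82.5 × 36/5041 = 2970/5041 ≈ 0.5892
= 5.1563 and 0.5892

5.1563 and 0.5892


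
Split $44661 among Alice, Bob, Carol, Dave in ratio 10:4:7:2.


Total parts = 10 + 4 + 7 + 2 = 23
Alice: 44661 × 10/23 = 19417.83
Bob: 44661 × 4/23 = 7767.13
Carol: 44661 × 7/23 = 13592.48
Dave: 44661 × 2/23 = 3883.57
= Alice: $19417.83, Bob: $7767.13, Carol: $13592.48, Dave: $3883.57

Alice: $19417.83, Bob: $7767.13, Carol: $13592.48, Dave: $3883.57


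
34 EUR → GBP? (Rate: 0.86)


Amount × rate = 34 × 0.86
= 29.24 GBP

29.24 GBP


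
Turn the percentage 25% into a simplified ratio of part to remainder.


25% means 25 parts out of 100; remainder = 75
Part : remainder = 25:75
GCD = 25
= 1:3

1:3


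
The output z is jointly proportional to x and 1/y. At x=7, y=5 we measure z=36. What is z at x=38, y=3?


z = k·x/y
Solve for k using the known point: k = z·y/x = 36×5/7 = 180/7 ≈ 25.7143
Now evaluate at x=38, y=3:
z = k × 38 / 3 = (180 × 38) / (7 × 3) = 6840/21
≈ 325.7143

325.7143


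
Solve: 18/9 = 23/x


Cross multiply: 18 × x = 9 × 23
18x = 207
x = 207 / 18
= 11.50

11.50


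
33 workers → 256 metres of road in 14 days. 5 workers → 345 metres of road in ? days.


Days ∝ work / workers, so d₂ = d₁ × (m₁/m₂) × (w₂/w₁)
Workers factor (inverse): 33/5 = 6.6000
Work factor (direct): 345/256 ≈ 1.3477
d₂ = 14 × 33/5 × 345/256 = (14 × 33 × 345) / (5 × 256) = 159390/1280
≈ 124.52 days

124.52 days


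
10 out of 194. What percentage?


Percentage = (part / whole) × 100
= (10 / 194) × 100
≈ 5.15%

5.15%


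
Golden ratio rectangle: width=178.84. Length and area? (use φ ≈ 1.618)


φ = (1 + √5) / 2 ≈ 1.618
Length = width × φ = 178.84 × 1.618 = 289.36312
≈ 289.36
Area = width × length = 178.84 × 289.36312 = 51749.7003808 ≈ 51749.70
= Length: 289.36, Area: 51749.70

Length: 289.36, Area: 51749.70


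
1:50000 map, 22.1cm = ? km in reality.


Real distance = map distance × scale
= 22.1cm × 50000
= 1105000 cm = 11050.0 m
= 11.050 km

11.050 km


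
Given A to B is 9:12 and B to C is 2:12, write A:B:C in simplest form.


Match B: multiply A:B by 2 → 18:24
Multiply B:C by 12 → 24:144
Combined: 18:24:144
GCD = 6
= 3:4:24

3:4:24


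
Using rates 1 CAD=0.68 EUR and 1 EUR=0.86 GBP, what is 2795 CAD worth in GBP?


Step 1: 2795 CAD × 0.68 = 1900.60 EUR
Step 2: 1900.60 EUR × 0.86 = 1634.52 GBP
Implied rate CAD→GBP = 0.68 × 0.86 = 0.5848
= 1634.52 GBP

1634.52 GBP


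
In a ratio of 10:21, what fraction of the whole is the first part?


Total parts = 10 + 21 = 31
First part: 10/31 = 10/31
= 10/31

10/31


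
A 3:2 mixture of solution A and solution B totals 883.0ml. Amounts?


Total parts = 3 + 2 = 5
solution A: 883.0 × 3/5 = 529.8ml
solution B: 883.0 × 2/5 = 353.2ml
= 529.8ml and 353.2ml

529.8ml and 353.2ml


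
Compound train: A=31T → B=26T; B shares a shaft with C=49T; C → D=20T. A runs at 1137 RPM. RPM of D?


Stage 1: RPM_B = RPM_A × t_A/t_B = 1137 × 31/26 = 35247/26 ≈ 1355.65
B and C share a shaft → RPM_C = RPM_B
Stage 2: RPM_D = RPM_C × t_C/t_D = RPM_A × (t_A×t_C)/(t_B×t_D)
Overall ratio = (31×49)/(26×20) = 1519/520
RPM_D = 1137 × 1519/520 = 1727103/520
≈ 3321.35 RPM

3321.35 RPM


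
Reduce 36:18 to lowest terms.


GCD(36, 18) = 18
36/18 : 18/18
= 2:1

2:1


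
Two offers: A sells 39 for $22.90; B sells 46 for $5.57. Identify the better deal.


Deal A: $22.90/39 = $0.5872/unit
Deal B: $5.57/46 = $0.1211/unit
B is cheaper per unit
= Deal B

Deal B


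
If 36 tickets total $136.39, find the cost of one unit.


Unit rate = total / quantity
= 136.39 / 36
= $3.79 per unit

$3.79 per unit


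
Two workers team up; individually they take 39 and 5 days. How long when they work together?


Rate of A = 1/39 per day
Rate of B = 1/5 per day
Combined rate = 1/39 + 1/5 = 44/195 ≈ 0.2256 per day
Days = 1 / combined rate = 195/44
≈ 4.43 days

4.43 days


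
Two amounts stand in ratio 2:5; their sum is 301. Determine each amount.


Let A = 2k, B = 5k.
2k + 5k = 301
7k = 301 → k = 301/7 = 43
A = 2×43 = 86, B = 5×43 = 215
= A = 86, B = 215

A = 86, B = 215


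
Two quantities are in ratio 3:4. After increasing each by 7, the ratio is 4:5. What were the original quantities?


Let A = 3k, B = 4k.
(3k + 7) / (4k + 7) = 4/5
Cross-multiply: 5(3k + 7) = 4(4k + 7)
15k + 35 = 16k + 28
15k - 16k = 28 - 35
-1k = -7
k = -7/-1 = 7
A = 3×7 = 21, B = 4×7 = 28
= A = 21, B = 28

A = 21, B = 28


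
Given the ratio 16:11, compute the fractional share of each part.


Total parts = 16 + 11 = 27
First part: 16/27 = 16/27
Second part: 11/27 = 11/27
= 16/27 and 11/27

16/27 and 11/27


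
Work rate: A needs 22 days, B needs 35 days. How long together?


Rate of A = 1/22 per day
Rate of B = 1/35 per day
Combined rate = 1/22 + 1/35 = 57/770 ≈ 0.0740 per day
Days = 1 / combined rate = 770/57
≈ 13.51 days

13.51 days


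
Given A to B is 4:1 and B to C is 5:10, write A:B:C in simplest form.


Match B: multiply A:B by 5 → 20:5
Multiply B:C by 1 → 5:10
Combined: 20:5:10
GCD = 5
= 4:1:2

4:1:2


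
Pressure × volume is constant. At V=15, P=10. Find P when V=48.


Inverse proportion: x × y = constant
k = 15 × 10 = 150
y₂ = k / 48 = 150 / 48
= 3.13

3.13


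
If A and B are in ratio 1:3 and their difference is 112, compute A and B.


Let A = 1k, B = 3k.
3k - 1k = 112
2k = 112 → k = 112/2 = 56
A = 1×56 = 56, B = 3×56 = 168
= A = 56, B = 168

A = 56, B = 168


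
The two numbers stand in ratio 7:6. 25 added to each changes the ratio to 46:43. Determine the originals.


Let A = 7k, B = 6k.
(7k + 25) / (6k + 25) = 46/43
Cross-multiply: 43(7k + 25) = 46(6k + 25)
301k + 1075 = 276k + 1150
301k - 276k = 1150 - 1075
25k = 75
k = 75/25 = 3
A = 7×3 = 21, B = 6×3 = 18
= A = 21, B = 18

A = 21, B = 18


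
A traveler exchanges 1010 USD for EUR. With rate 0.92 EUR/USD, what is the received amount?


Amount × rate = 1010 × 0.92
= 929.20 EUR

929.20 EUR


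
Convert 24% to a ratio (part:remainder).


24% means 24 parts out of 100; remainder = 76
Part : remainder = 24:76
GCD = 4
= 6:19

6:19


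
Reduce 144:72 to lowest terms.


GCD(144, 72) = 72
144/72 : 72/72
= 2:1

2:1


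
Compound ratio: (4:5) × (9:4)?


Compound ratio = (4×9) : (5×4)
= 36:20
GCD = 4
= 9:5

9:5


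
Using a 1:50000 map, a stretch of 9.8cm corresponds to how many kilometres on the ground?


Real distance = map distance × scale
= 9.8cm × 50000
= 490000 cm = 4900.0 m
= 4.900 km

4.900 km


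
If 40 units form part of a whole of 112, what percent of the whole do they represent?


Percentage = (part / whole) × 100
= (40 / 112) × 100
≈ 35.71%

35.71%


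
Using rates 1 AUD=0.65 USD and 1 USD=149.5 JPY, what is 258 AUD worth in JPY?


Step 1: 258 AUD × 0.65 = 167.70 USD
Step 2: 167.70 USD × 149.5 = 25071.15 JPY
Implied rate AUD→JPY = 0.65 × 149.5 = 97.1750
= 25071.15 JPY

25071.15 JPY


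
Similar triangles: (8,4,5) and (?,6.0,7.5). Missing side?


Scale factor = 6.0/4 = 1.5
Missing side = 8 × 1.5
= 12.0

12.0


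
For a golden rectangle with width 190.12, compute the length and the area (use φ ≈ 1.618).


φ = (1 + √5) / 2 ≈ 1.618
Length = width × φ = 190.12 × 1.618 = 307.61416
≈ 307.61
Area = width × length = 190.12 × 307.61416 = 58483.6040992 ≈ 58483.60
= Length: 307.61, Area: 58483.60

Length: 307.61, Area: 58483.60


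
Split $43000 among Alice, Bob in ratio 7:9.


Total parts = 7 + 9 = 16
Alice: 43000 × 7/16 = 18812.50
Bob: 43000 × 9/16 = 24187.50
= Alice: $18812.50, Bob: $24187.50

Alice: $18812.50, Bob: $24187.50


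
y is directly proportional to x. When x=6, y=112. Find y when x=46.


Direct proportion: y/x = constant
k = 112/6 ≈ 18.6667
y₂ = k × 46 = 112 × 46 / 6 = 5152/6
≈ 858.67

858.67


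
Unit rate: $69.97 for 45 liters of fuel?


Unit rate = total / quantity
= 69.97 / 45
= $1.55 per unit

$1.55 per unit


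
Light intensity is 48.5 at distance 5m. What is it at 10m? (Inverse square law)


I₁d₁² = I₂d₂²
I₂ = I₁ × (d₁/d₂)²
= 48.5 × (5/10)²
= 48.5 × 25/100
= 1212.5/100
= 12.1250

12.1250


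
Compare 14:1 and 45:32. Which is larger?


14/1 = 14.0000
45/32 = 1.4062
14.0000 > 1.4062, so 14:1 is greater
= 14:1

14:1


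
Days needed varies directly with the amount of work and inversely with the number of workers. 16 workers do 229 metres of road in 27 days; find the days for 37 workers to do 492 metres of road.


Days ∝ work / workers, so d₂ = d₁ × (m₁/m₂) × (w₂/w₁)
Workers factor (inverse): 16/37 ≈ 0.4324
Work factor (direct): 492/229 ≈ 2.1485
d₂ = 27 × 16/37 × 492/229 = (27 × 16 × 492) / (37 × 229) = 212544/8473
≈ 25.08 days

25.08 days


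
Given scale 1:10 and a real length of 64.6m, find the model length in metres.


Model size = real / scale
= 64.6 / 10
= 6.4600 m

6.4600 m


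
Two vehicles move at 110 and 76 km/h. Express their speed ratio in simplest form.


Ratio = 110:76
GCD = 2
Simplified = 55:38
Time ratio (same distance) = 38:55
Speed ratio = 55:38

55:38


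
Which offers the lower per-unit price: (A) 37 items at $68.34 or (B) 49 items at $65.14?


Deal A: $68.34/37 = $1.8470/unit
Deal B: $65.14/49 = $1.3294/unit
B is cheaper per unit
= Deal B

Deal B


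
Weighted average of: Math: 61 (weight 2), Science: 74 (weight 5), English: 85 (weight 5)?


Numerator = 61×2 + 74×5 + 85×5
= 122 + 370 + 425
= 917
Total weight = 12
Weighted avg = 917/12
= 76.42

76.42


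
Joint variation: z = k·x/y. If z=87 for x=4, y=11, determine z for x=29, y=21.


z = k·x/y
Solve for k using the known point: k = z·y/x = 87×11/4 = 957/4 = 239.2500
Now evaluate at x=29, y=21:
z = k × 29 / 21 = (957 × 29) / (4 × 21) = 27753/84
≈ 330.3929

330.3929


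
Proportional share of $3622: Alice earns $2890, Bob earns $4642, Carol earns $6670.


Total income = 2890 + 4642 + 6670 = $14202
Alice: $3622 × 2890/14202 = $737.05
Bob: $3622 × 4642/14202 = $1183.87
Carol: $3622 × 6670/14202 = $1701.08
= Alice: $737.05, Bob: $1183.87, Carol: $1701.08

Alice: $737.05, Bob: $1183.87, Carol: $1701.08


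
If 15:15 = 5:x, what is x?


Cross multiply: 15 × x = 15 × 5
15x = 75
x = 75 / 15
= 5.00

5.00


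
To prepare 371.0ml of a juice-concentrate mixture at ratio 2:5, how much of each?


Total parts = 2 + 5 = 7
juice: 371.0 × 2/7 = 106.0ml
concentrate: 371.0 × 5/7 = 265.0ml
= 106.0ml and 265.0ml

106.0ml and 265.0ml


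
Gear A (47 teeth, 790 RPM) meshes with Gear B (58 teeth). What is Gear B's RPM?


Gear ratio = 47:58 = 47:58
RPM_B = RPM_A × (teeth_A / teeth_B)
= 790 × (47/58)
= 640.2 RPM

640.2 RPM


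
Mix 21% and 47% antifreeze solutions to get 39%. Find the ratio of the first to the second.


Let x parts of 21% mix with y parts of 47%.
21x + 47y = 39(x + y)
21x + 47y = 39x + 39y
x(21 - 39) = y(39 - 47)
x/y = (47 - 39)/(39 - 21) = 8/18
Simplify: 4:9
= 4:9

4:9


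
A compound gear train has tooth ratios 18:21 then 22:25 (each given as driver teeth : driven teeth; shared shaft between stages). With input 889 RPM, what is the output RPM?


Stage 1: RPM_B = RPM_A × t_A/t_B = 889 × 18/21 = 16002/21 = 762.00
B and C share a shaft → RPM_C = RPM_B
Stage 2: RPM_D = RPM_C × t_C/t_D = RPM_A × (t_A×t_C)/(t_B×t_D)
Overall ratio = (18×22)/(21×25) = 396/525
RPM_D = 889 × 396/525 = 352044/525
= 670.56 RPM

670.56 RPM


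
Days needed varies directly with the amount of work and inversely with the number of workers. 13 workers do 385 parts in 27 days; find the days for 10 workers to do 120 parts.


Days ∝ work / workers, so d₂ = d₁ × (m₁/m₂) × (w₂/w₁)
Workers factor (inverse): 13/10 = 1.3000
Work factor (direct): 120/385 ≈ 0.3117
d₂ = 27 × 13/10 × 120/385 = (27 × 13 × 120) / (10 × 385) = 42120/3850
≈ 10.94 days

10.94 days


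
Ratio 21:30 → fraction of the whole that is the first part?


Total parts = 21 + 30 = 51
First part: 21/51 = 7/17
= 7/17

7/17


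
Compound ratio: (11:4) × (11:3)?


Compound ratio = (11×11) : (4×3)
= 121:12
GCD = 1
= 121:12

121:12


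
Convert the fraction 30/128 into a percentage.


Percentage = (part / whole) × 100
= (30 / 128) × 100
≈ 23.44%

23.44%


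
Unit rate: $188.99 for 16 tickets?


Unit rate = total / quantity
= 188.99 / 16
= $11.81 per unit

$11.81 per unit


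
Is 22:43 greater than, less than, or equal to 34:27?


22/43 = 0.5116
34/27 = 1.2593
0.5116 < 1.2593, so 22:43 is less
= less than

less than


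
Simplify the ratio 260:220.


GCD(260, 220) = 20
260/20 : 220/20
= 13:11

13:11


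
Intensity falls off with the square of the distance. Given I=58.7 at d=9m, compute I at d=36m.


I₁d₁² = I₂d₂²
I₂ = I₁ × (d₁/d₂)²
= 58.7 × (9/36)²
= 58.7 × 81/1296
= 4754.7/1296
≈ 3.6688

3.6688


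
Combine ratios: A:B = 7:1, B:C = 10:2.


Match B: multiply A:B by 10 → 70:10
Multiply B:C by 1 → 10:2
Combined: 70:10:2
GCD = 2
= 35:5:1

35:5:1


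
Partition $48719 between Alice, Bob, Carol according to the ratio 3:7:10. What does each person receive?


Total parts = 3 + 7 + 10 = 20
Alice: 48719 × 3/20 = 7307.85
Bob: 48719 × 7/20 = 17051.65
Carol: 48719 × 10/20 = 24359.50
= Alice: $7307.85, Bob: $17051.65, Carol: $24359.50

Alice: $7307.85, Bob: $17051.65, Carol: $24359.50


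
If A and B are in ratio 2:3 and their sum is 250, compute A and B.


Let A = 2k, B = 3k.
2k + 3k = 250
5k = 250 → k = 250/5 = 50
A = 2×50 = 100, B = 3×50 = 150
= A = 100, B = 150

A = 100, B = 150


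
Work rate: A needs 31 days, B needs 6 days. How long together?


Rate of A = 1/31 per day
Rate of B = 1/6 per day
Combined rate = 1/31 + 1/6 = 37/186 ≈ 0.1989 per day
Days = 1 / combined rate = 186/37
≈ 5.03 days

5.03 days


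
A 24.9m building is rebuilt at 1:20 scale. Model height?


Model size = real / scale
= 24.9 / 20
= 1.2450 m

1.2450 m


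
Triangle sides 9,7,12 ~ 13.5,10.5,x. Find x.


Scale factor = 13.5/9 = 1.5
Missing side = 12 × 1.5
= 18.0

18.0


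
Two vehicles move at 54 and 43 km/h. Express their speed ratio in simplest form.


Ratio = 54:43
GCD = 1
Simplified = 54:43
Time ratio (same distance) = 43:54
Speed ratio = 54:43

54:43


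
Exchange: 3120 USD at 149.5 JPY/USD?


Amount × rate = 3120 × 149.5
= 466440.00 JPY

466440.00 JPY


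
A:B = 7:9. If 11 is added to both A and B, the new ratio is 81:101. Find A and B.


Let A = 7k, B = 9k.
(7k + 11) / (9k + 11) = 81/101
Cross-multiply: 101(7k + 11) = 81(9k + 11)
707k + 1111 = 729k + 891
707k - 729k = 891 - 1111
-22k = -220
k = -220/-22 = 10
A = 7×10 = 70, B = 9×10 = 90
= A = 70, B = 90

A = 70, B = 90


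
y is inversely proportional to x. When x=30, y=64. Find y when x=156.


Inverse proportion: x × y = constant
k = 30 × 64 = 1920
y₂ = k / 156 = 1920 / 156
= 12.31

12.31


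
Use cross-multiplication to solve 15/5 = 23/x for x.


Cross multiply: 15 × x = 5 × 23
15x = 115
x = 115 / 15
= 7.67

7.67


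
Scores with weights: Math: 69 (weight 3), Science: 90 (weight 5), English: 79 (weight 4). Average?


Numerator = 69×3 + 90×5 + 79×4
= 207 + 450 + 316
= 973
Total weight = 12
Weighted avg = 973/12
= 81.08

81.08


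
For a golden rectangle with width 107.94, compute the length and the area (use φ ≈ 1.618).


φ = (1 + √5) / 2 ≈ 1.618
Length = width × φ = 107.94 × 1.618 = 174.64692
≈ 174.65
Area = width × length = 107.94 × 174.64692 = 18851.3885448 ≈ 18851.39
= Length: 174.65, Area: 18851.39

Length: 174.65, Area: 18851.39


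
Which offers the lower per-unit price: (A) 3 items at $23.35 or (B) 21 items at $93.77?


Deal A: $23.35/3 = $7.7833/unit
Deal B: $93.77/21 = $4.4652/unit
B is cheaper per unit
= Deal B

Deal B


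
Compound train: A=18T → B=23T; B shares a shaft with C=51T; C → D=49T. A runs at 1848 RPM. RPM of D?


Stage 1: RPM_B = RPM_A × t_A/t_B = 1848 × 18/23 = 33264/23 ≈ 1446.26
B and C share a shaft → RPM_C = RPM_B
Stage 2: RPM_D = RPM_C × t_C/t_D = RPM_A × (t_A×t_C)/(t_B×t_D)
Overall ratio = (18×51)/(23×49) = 918/1127
RPM_D = 1848 × 918/1127 = 1696464/1127
≈ 1505.29 RPM

1505.29 RPM


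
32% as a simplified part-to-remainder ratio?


32% means 32 parts out of 100; remainder = 68
Part : remainder = 32:68
GCD = 4
= 8:17

8:17


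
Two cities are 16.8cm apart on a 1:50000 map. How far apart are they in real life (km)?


Real distance = map distance × scale
= 16.8cm × 50000
= 840000 cm = 8400.0 m
= 8.400 km

8.400 km


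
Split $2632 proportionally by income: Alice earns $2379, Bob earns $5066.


Total income = 2379 + 5066 = $7445
Alice: $2632 × 2379/7445 = $841.04
Bob: $2632 × 5066/7445 = $1790.96
= Alice: $841.04, Bob: $1790.96

Alice: $841.04, Bob: $1790.96


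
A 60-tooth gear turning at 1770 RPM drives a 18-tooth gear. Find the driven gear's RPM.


Gear ratio = 60:18 = 10:3
RPM_B = RPM_A × (teeth_A / teeth_B)
= 1770 × (60/18)
= 5900.0 RPM

5900.0 RPM


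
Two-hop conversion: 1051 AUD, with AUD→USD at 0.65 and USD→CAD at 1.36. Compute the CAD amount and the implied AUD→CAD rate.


Step 1: 1051 AUD × 0.65 = 683.15 USD
Step 2: 683.15 USD × 1.36 = 929.08 CAD
Implied rate AUD→CAD = 0.65 × 1.36 = 0.8840
= 929.08 CAD; implied rate 0.8840 CAD/AUD

929.08 CAD; implied rate 0.8840 CAD/AUD


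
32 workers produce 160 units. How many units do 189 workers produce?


Direct proportion: y/x = constant
k = 160/32 = 5.0000
y₂ = k × 189 = 160 × 189 / 32 = 30240/32
= 945.00

945.00


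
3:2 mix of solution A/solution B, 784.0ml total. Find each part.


Total parts = 3 + 2 = 5
solution A: 784.0 × 3/5 = 470.4ml
solution B: 784.0 × 2/5 = 313.6ml
= 470.4ml and 313.6ml

470.4ml and 313.6ml


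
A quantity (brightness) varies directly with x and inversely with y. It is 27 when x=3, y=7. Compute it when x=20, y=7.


z = k·x/y
Solve for k using the known point: k = z·y/x = 27×7/3 = 189/3 = 63.0000
Now evaluate at x=20, y=7:
z = k × 20 / 7 = (189 × 20) / (3 × 7) = 3780/21
= 180.0000

180.0000


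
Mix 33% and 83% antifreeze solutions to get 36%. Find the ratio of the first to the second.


Let x parts of 33% mix with y parts of 83%.
33x + 83y = 36(x + y)
33x + 83y = 36x + 36y
x(33 - 36) = y(36 - 83)
x/y = (83 - 36)/(36 - 33) = 47/3
Simplify: 47:3
= 47:3

47:3


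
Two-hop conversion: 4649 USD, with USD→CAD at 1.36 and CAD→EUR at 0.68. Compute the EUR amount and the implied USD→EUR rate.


Step 1: 4649 USD × 1.36 = 6322.64 CAD
Step 2: 6322.64 CAD × 0.68 = 4299.40 EUR
Implied rate USD→EUR = 1.36 × 0.68 = 0.9248
= 4299.40 EUR; implied rate 0.9248 EUR/USD

4299.40 EUR; implied rate 0.9248 EUR/USD


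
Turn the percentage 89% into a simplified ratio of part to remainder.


89% means 89 parts out of 100; remainder = 11
Part : remainder = 89:11
GCD = 1
= 89:11

89:11


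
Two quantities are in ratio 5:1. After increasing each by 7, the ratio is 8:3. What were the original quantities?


Let A = 5k, B = 1k.
(5k + 7) / (1k + 7) = 8/3
Cross-multiply: 3(5k + 7) = 8(1k + 7)
15k + 21 = 8k + 56
15k - 8k = 56 - 21
7k = 35
k = 35/7 = 5
A = 5×5 = 25, B = 1×5 = 5
= A = 25, B = 5

A = 25, B = 5


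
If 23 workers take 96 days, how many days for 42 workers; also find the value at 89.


Inverse proportion: x × y = constant
k = 23 × 96 = 2208
At x=42: k/42 = 52.57
At x=89: k/89 = 24.81
= 52.57 and 24.81

52.57 and 24.81


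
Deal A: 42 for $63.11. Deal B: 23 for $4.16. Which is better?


Deal A: $63.11/42 = $1.5026/unit
Deal B: $4.16/23 = $0.1809/unit
B is cheaper per unit
= Deal B

Deal B


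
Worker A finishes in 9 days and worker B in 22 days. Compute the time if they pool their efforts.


Rate of A = 1/9 per day
Rate of B = 1/22 per day
Combined rate = 1/9 + 1/22 = 31/198 ≈ 0.1566 per day
Days = 1 / combined rate = 198/31
≈ 6.39 days

6.39 days


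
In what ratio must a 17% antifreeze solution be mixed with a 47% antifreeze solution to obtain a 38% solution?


Let x parts of 17% mix with y parts of 47%.
17x + 47y = 38(x + y)
17x + 47y = 38x + 38y
x(17 - 38) = y(38 - 47)
x/y = (47 - 38)/(38 - 17) = 9/21
Simplify: 3:7
= 3:7

3:7


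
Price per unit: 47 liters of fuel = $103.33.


Unit rate = total / quantity
= 103.33 / 47
= $2.20 per unit

$2.20 per unit


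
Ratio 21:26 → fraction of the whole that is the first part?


Total parts = 21 + 26 = 47
First part: 21/47 = 21/47
= 21/47

21/47


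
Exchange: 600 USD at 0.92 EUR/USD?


Amount × rate = 600 × 0.92
= 552.00 EUR

552.00 EUR


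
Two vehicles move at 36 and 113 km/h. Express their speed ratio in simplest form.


Ratio = 36:113
GCD = 1
Simplified = 36:113
Time ratio (same distance) = 113:36
Speed ratio = 36:113

36:113


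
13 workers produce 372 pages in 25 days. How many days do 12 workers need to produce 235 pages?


Days ∝ work / workers, so d₂ = d₁ × (m₁/m₂) × (w₂/w₁)
Workers factor (inverse): 13/12 ≈ 1.0833
Work factor (direct): 235/372 ≈ 0.6317
d₂ = 25 × 13/12 × 235/372 = (25 × 13 × 235) / (12 × 372) = 76375/4464
≈ 17.11 days

17.11 days


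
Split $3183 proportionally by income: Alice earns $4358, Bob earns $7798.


Total income = 4358 + 7798 = $12156
Alice: $3183 × 4358/12156 = $1141.12
Bob: $3183 × 7798/12156 = $2041.88
= Alice: $1141.12, Bob: $2041.88

Alice: $1141.12, Bob: $2041.88


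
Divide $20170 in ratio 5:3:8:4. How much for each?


Total parts = 5 + 3 + 8 + 4 = 20
Part 1: 20170 × 5/20 = 5042.50
Part 2: 20170 × 3/20 = 3025.50
Part 3: 20170 × 8/20 = 8068.00
Part 4: 20170 × 4/20 = 4034.00
= Part 1: $5042.50, Part 2: $3025.50, Part 3: $8068.00, Part 4: $4034.00

Part 1: $5042.50, Part 2: $3025.50, Part 3: $8068.00, Part 4: $4034.00


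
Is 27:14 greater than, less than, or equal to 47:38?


27/14 = 1.9286
47/38 = 1.2368
1.9286 > 1.2368, so 27:14 is greater
= greater than

greater than


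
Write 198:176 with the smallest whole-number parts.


GCD(198, 176) = 22
198/22 : 176/22
= 9:8

9:8


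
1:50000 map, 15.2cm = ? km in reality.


Real distance = map distance × scale
= 15.2cm × 50000
= 760000 cm = 7600.0 m
= 7.600 km

7.600 km


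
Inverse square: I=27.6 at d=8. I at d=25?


I₁d₁² = I₂d₂²
I₂ = I₁ × (d₁/d₂)²
= 27.6 × (8/25)²
= 27.6 × 64/625
= 1766.4/625
≈ 2.8262

2.8262


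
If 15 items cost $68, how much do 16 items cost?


Direct proportion: y/x = constant
k = 68/15 ≈ 4.5333
y₂ = k × 16 = 68 × 16 / 15 = 1088/15
≈ 72.53

72.53


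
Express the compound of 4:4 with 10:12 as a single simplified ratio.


Compound ratio = (4×10) : (4×12)
= 40:48
GCD = 8
= 5:6

5:6


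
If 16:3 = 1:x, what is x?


Cross multiply: 16 × x = 3 × 1
16x = 3
x = 3 / 16
= 0.19

0.19


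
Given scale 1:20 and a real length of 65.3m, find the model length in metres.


Model size = real / scale
= 65.3 / 20
= 3.2650 m

3.2650 m


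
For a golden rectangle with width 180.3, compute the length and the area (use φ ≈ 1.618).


φ = (1 + √5) / 2 ≈ 1.618
Length = width × φ = 180.3 × 1.618 = 291.7254
≈ 291.73
Area = width × length = 180.3 × 291.7254 = 52598.08962 ≈ 52598.09
= Length: 291.73, Area: 52598.09

Length: 291.73, Area: 52598.09


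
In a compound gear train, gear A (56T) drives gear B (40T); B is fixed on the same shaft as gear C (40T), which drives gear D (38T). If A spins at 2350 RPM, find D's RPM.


Stage 1: RPM_B = RPM_A × t_A/t_B = 2350 × 56/40 = 131600/40 = 3290.00
B and C share a shaft → RPM_C = RPM_B
Stage 2: RPM_D = RPM_C × t_C/t_D = RPM_A × (t_A×t_C)/(t_B×t_D)
Overall ratio = (56×40)/(40×38) = 2240/1520
RPM_D = 2350 × 2240/1520 = 5264000/1520
≈ 3463.16 RPM

3463.16 RPM


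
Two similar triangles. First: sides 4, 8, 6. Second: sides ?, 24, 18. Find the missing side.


Scale factor = 24/8 = 3
Missing side = 4 × 3
= 12.0

12.0


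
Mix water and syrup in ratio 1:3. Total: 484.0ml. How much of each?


Total parts = 1 + 3 = 4
water: 484.0 × 1/4 = 121.0ml
syrup: 484.0 × 3/4 = 363.0ml
= 121.0ml and 363.0ml

121.0ml and 363.0ml


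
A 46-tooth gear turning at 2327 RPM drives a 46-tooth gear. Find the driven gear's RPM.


Gear ratio = 46:46 = 1:1
RPM_B = RPM_A × (teeth_A / teeth_B)
= 2327 × (46/46)
= 2327.0 RPM

2327.0 RPM


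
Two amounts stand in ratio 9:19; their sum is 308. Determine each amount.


Let A = 9k, B = 19k.
9k + 19k = 308
28k = 308 → k = 308/28 = 11
A = 9×11 = 99, B = 19×11 = 209
= A = 99, B = 209

A = 99, B = 209


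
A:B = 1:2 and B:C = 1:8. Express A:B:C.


Match B: multiply A:B by 1 → 1:2
Multiply B:C by 2 → 2:16
Combined: 1:2:16
GCD = 1
= 1:2:16

1:2:16


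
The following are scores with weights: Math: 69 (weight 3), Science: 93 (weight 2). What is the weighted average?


Numerator = 69×3 + 93×2
= 207 + 186
= 393
Total weight = 5
Weighted avg = 393/5
= 78.60

78.60


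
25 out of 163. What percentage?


Percentage = (part / whole) × 100
= (25 / 163) × 100
≈ 15.34%

15.34%


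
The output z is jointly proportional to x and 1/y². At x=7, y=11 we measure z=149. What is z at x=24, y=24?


z = k·x/y²
Solve for k using the known point: k = z·y²/x = 149×121/7 = 18029/7 ≈ 2575.5714
Now evaluate at x=24, y=24:
z = k × 24 / 576 = (18029 × 24) / (7 × 576) = 432696/4032
≈ 107.3155

107.3155


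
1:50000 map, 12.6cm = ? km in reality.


Real distance = map distance × scale
= 12.6cm × 50000
= 630000 cm = 6300.0 m
= 6.300 km

6.300 km


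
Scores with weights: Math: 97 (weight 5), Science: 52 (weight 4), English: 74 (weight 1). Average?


Numerator = 97×5 + 52×4 + 74×1
= 485 + 208 + 74
= 767
Total weight = 10
Weighted avg = 767/10
= 76.70

76.70


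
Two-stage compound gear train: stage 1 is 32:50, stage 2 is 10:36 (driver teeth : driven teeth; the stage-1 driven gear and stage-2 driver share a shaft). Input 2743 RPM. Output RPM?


Stage 1: RPM_B = RPM_A × t_A/t_B = 2743 × 32/50 = 87776/50 = 1755.52
B and C share a shaft → RPM_C = RPM_B
Stage 2: RPM_D = RPM_C × t_C/t_D = RPM_A × (t_A×t_C)/(t_B×t_D)
Overall ratio = (32×10)/(50×36) = 320/1800
RPM_D = 2743 × 320/1800 = 877760/1800
≈ 487.64 RPM

487.64 RPM


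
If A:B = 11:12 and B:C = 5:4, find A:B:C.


Match B: multiply A:B by 5 → 55:60
Multiply B:C by 12 → 60:48
Combined: 55:60:48
GCD = 1
= 55:60:48

55:60:48


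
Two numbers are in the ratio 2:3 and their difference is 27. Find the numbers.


Let A = 2k, B = 3k.
3k - 2k = 27
1k = 27 → k = 27/1 = 27
A = 2×27 = 54, B = 3×27 = 81
= A = 54, B = 81

A = 54, B = 81


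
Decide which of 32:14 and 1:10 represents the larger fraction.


32/14 = 2.2857
1/10 = 0.1000
2.2857 > 0.1000, so 32:14 is greater
= 32:14

32:14


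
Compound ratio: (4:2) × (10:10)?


Compound ratio = (4×10) : (2×10)
= 40:20
GCD = 20
= 2:1

2:1


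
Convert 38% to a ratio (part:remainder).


38% means 38 parts out of 100; remainder = 62
Part : remainder = 38:62
GCD = 2
= 19:31

19:31


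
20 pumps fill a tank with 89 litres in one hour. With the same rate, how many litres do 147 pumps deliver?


Direct proportion: y/x = constant
k = 89/20 = 4.4500
y₂ = k × 147 = 89 × 147 / 20 = 13083/20
= 654.15

654.15


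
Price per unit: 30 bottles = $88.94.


Unit rate = total / quantity
= 88.94 / 30
= $2.96 per unit

$2.96 per unit


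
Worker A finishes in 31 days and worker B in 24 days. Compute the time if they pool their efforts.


Rate of A = 1/31 per day
Rate of B = 1/24 per day
Combined rate = 1/31 + 1/24 = 55/744 ≈ 0.0739 per day
Days = 1 / combined rate = 744/55
≈ 13.53 days

13.53 days


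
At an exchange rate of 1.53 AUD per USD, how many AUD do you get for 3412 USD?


Amount × rate = 3412 × 1.53
= 5220.36 AUD

5220.36 AUD


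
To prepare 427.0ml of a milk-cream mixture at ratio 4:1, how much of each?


Total parts = 4 + 1 = 5
milk: 427.0 × 4/5 = 341.6ml
cream: 427.0 × 1/5 = 85.4ml
= 341.6ml and 85.4ml

341.6ml and 85.4ml


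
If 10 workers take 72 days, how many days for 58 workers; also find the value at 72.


Inverse proportion: x × y = constant
k = 10 × 72 = 720
At x=58: k/58 = 12.41
At x=72: k/72 = 10.00
= 12.41 and 10.00

12.41 and 10.00


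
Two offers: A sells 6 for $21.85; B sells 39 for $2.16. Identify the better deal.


Deal A: $21.85/6 = $3.6417/unit
Deal B: $2.16/39 = $0.0554/unit
B is cheaper per unit
= Deal B

Deal B


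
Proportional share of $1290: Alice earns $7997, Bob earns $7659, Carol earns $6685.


Total income = 7997 + 7659 + 6685 = $22341
Alice: $1290 × 7997/22341 = $461.76
Bob: $1290 × 7659/22341 = $442.24
Carol: $1290 × 6685/22341 = $386.00
= Alice: $461.76, Bob: $442.24, Carol: $386.00

Alice: $461.76, Bob: $442.24, Carol: $386.00


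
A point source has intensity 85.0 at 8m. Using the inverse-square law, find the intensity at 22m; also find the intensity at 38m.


I₁d₁² = I₂d₂²
I at 22m = 85.0 × (8/22)² = 85.0 × 64/484 = 5440/484 ≈ 11.2397
I at 38m = 85.0 × (8/38)² = 85.0 × 64/1444 = 5440/1444 ≈ 3.7673
= 11.2397 and 3.7673

11.2397 and 3.7673


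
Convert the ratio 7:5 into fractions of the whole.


Total parts = 7 + 5 = 12
First part: 7/12 = 7/12
Second part: 5/12 = 5/12
= 7/12 and 5/12

7/12 and 5/12


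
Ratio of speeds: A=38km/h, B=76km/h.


Ratio = 38:76
GCD = 38
Simplified = 1:2
Time ratio (same distance) = 2:1
Speed ratio = 1:2

1:2


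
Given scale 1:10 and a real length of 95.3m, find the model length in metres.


Model size = real / scale
= 95.3 / 10
= 9.5300 m

9.5300 m


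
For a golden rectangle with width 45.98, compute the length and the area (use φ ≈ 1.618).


φ = (1 + √5) / 2 ≈ 1.618
Length = width × φ = 45.98 × 1.618 = 74.39564
≈ 74.40
Area = width × length = 45.98 × 74.39564 = 3420.7115272 ≈ 3420.71
= Length: 74.40, Area: 3420.71

Length: 74.40, Area: 3420.71


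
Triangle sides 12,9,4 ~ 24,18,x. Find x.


Scale factor = 24/12 = 2
Missing side = 4 × 2
= 8.0

8.0


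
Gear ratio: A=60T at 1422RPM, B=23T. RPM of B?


Gear ratio = 60:23 = 60:23
RPM_B = RPM_A × (teeth_A / teeth_B)
= 1422 × (60/23)
= 3709.6 RPM

3709.6 RPM


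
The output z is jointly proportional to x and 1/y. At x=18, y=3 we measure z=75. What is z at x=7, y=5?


z = k·x/y
Solve for k using the known point: k = z·y/x = 75×3/18 = 225/18 = 12.5000
Now evaluate at x=7, y=5:
z = k × 7 / 5 = (225 × 7) / (18 × 5) = 1575/90
= 17.5000

17.5000


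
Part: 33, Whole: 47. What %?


Percentage = (part / whole) × 100
= (33 / 47) × 100
≈ 70.21%

70.21%


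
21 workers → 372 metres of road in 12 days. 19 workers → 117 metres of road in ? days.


Days ∝ work / workers, so d₂ = d₁ × (m₁/m₂) × (w₂/w₁)
Workers factor (inverse): 21/19 ≈ 1.1053
Work factor (direct): 117/372 ≈ 0.3145
d₂ = 12 × 21/19 × 117/372 = (12 × 21 × 117) / (19 × 372) = 29484/7068
≈ 4.17 days

4.17 days


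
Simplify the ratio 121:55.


GCD(121, 55) = 11
121/11 : 55/11
= 11:5

11:5


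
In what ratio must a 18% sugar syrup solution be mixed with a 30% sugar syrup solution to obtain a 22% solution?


Let x parts of 18% mix with y parts of 30%.
18x + 30y = 22(x + y)
18x + 30y = 22x + 22y
x(18 - 22) = y(22 - 30)
x/y = (30 - 22)/(22 - 18) = 8/4
Simplify: 2:1
= 2:1

2:1


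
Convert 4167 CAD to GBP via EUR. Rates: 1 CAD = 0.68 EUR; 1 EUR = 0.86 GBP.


Step 1: 4167 CAD × 0.68 = 2833.56 EUR
Step 2: 2833.56 EUR × 0.86 = 2436.86 GBP
Implied rate CAD→GBP = 0.68 × 0.86 = 0.5848
= 2436.86 GBP

2436.86 GBP


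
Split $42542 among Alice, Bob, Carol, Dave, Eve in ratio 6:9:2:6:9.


Total parts = 6 + 9 + 2 + 6 + 9 = 32
Alice: 42542 × 6/32 = 7976.63
Bob: 42542 × 9/32 = 11964.94
Carol: 42542 × 2/32 = 2658.88
Dave: 42542 × 6/32 = 7976.63
Eve: 42542 × 9/32 = 11964.94
= Alice: $7976.63, Bob: $11964.94, Carol: $2658.88, Dave: $7976.63, Eve: $11964.94

Alice: $7976.63, Bob: $11964.94, Carol: $2658.88, Dave: $7976.63, Eve: $11964.94


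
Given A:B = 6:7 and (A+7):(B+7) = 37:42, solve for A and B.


Let A = 6k, B = 7k.
(6k + 7) / (7k + 7) = 37/42
Cross-multiply: 42(6k + 7) = 37(7k + 7)
252k + 294 = 259k + 259
252k - 259k = 259 - 294
-7k = -35
k = -35/-7 = 5
A = 6×5 = 30, B = 7×5 = 35
= A = 30, B = 35

A = 30, B = 35


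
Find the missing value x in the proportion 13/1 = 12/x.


Cross multiply: 13 × x = 1 × 12
13x = 12
x = 12 / 13
= 0.92

0.92


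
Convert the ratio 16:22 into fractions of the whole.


Total parts = 16 + 22 = 38
First part: 16/38 = 8/19
Second part: 22/38 = 11/19
= 8/19 and 11/19

8/19 and 11/19


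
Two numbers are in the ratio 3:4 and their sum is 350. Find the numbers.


Let A = 3k, B = 4k.
3k + 4k = 350
7k = 350 → k = 350/7 = 50
A = 3×50 = 150, B = 4×50 = 200
= A = 150, B = 200

A = 150, B = 200


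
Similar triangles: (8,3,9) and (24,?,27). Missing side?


Scale factor = 24/8 = 3
Missing side = 3 × 3
= 9.0

9.0


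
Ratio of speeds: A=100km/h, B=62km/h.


Ratio = 100:62
GCD = 2
Simplified = 50:31
Time ratio (same distance) = 31:50
Speed ratio = 50:31

50:31


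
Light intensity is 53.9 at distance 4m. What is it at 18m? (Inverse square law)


I₁d₁² = I₂d₂²
I₂ = I₁ × (d₁/d₂)²
= 53.9 × (4/18)²
= 53.9 × 16/324
= 862.4/324
≈ 2.6617

2.6617


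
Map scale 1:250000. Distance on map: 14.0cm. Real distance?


Real distance = map distance × scale
= 14.0cm × 250000
= 3500000 cm = 35000.0 m
= 35.000 km

35.000 km


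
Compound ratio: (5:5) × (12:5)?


Compound ratio = (5×12) : (5×5)
= 60:25
GCD = 5
= 12:5

12:5


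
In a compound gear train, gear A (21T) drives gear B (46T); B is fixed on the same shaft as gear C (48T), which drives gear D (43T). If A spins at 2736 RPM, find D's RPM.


Stage 1: RPM_B = RPM_A × t_A/t_B = 2736 × 21/46 = 57456/46 ≈ 1249.04
B and C share a shaft → RPM_C = RPM_B
Stage 2: RPM_D = RPM_C × t_C/t_D = RPM_A × (t_A×t_C)/(t_B×t_D)
Overall ratio = (21×48)/(46×43) = 1008/1978
RPM_D = 2736 × 1008/1978 = 2757888/1978
≈ 1394.28 RPM

1394.28 RPM


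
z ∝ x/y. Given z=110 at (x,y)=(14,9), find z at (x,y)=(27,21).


z = k·x/y
Solve for k using the known point: k = z·y/x = 110×9/14 = 990/14 ≈ 70.7143
Now evaluate at x=27, y=21:
z = k × 27 / 21 = (990 × 27) / (14 × 21) = 26730/294
≈ 90.9184

90.9184


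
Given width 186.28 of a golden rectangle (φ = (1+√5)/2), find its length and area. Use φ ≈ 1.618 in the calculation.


φ = (1 + √5) / 2 ≈ 1.618
Length = width × φ = 186.28 × 1.618 = 301.40104
≈ 301.40
Area = width × length = 186.28 × 301.40104 = 56144.9857312 ≈ 56144.99
= Length: 301.40, Area: 56144.99

Length: 301.40, Area: 56144.99


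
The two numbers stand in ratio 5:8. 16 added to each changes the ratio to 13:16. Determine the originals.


Let A = 5k, B = 8k.
(5k + 16) / (8k + 16) = 13/16
Cross-multiply: 16(5k + 16) = 13(8k + 16)
80k + 256 = 104k + 208
80k - 104k = 208 - 256
-24k = -48
k = -48/-24 = 2
A = 5×2 = 10, B = 8×2 = 16
= A = 10, B = 16

A = 10, B = 16


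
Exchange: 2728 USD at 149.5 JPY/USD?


Amount × rate = 2728 × 149.5
= 407836.00 JPY

407836.00 JPY


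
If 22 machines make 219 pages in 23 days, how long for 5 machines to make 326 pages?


Days ∝ work / workers, so d₂ = d₁ × (m₁/m₂) × (w₂/w₁)
Workers factor (inverse): 22/5 = 4.4000
Work factor (direct): 326/219 ≈ 1.4886
d₂ = 23 × 22/5 × 326/219 = (23 × 22 × 326) / (5 × 219) = 164956/1095
≈ 150.64 days

150.64 days


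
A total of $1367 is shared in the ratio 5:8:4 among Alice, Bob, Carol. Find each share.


Total parts = 5 + 8 + 4 = 17
Alice: 1367 × 5/17 = 402.06
Bob: 1367 × 8/17 = 643.29
Carol: 1367 × 4/17 = 321.65
= Alice: $402.06, Bob: $643.29, Carol: $321.65

Alice: $402.06, Bob: $643.29, Carol: $321.65


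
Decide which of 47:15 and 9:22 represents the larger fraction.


47/15 = 3.1333
9/22 = 0.4091
3.1333 > 0.4091, so 47:15 is greater
= 47:15

47:15


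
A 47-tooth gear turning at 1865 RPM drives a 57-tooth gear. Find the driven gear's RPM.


Gear ratio = 47:57 = 47:57
RPM_B = RPM_A × (teeth_A / teeth_B)
= 1865 × (47/57)
= 1537.8 RPM

1537.8 RPM


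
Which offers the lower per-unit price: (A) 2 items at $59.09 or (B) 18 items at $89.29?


Deal A: $59.09/2 = $29.5450/unit
Deal B: $89.29/18 = $4.9606/unit
B is cheaper per unit
= Deal B

Deal B


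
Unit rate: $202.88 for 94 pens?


Unit rate = total / quantity
= 202.88 / 94
= $2.16 per unit

$2.16 per unit


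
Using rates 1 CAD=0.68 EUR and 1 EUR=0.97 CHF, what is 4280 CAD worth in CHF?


Step 1: 4280 CAD × 0.68 = 2910.40 EUR
Step 2: 2910.40 EUR × 0.97 = 2823.09 CHF
Implied rate CAD→CHF = 0.68 × 0.97 = 0.6596
= 2823.09 CHF

2823.09 CHF


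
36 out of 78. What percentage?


Percentage = (part / whole) × 100
= (36 / 78) × 100
≈ 46.15%

46.15%
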